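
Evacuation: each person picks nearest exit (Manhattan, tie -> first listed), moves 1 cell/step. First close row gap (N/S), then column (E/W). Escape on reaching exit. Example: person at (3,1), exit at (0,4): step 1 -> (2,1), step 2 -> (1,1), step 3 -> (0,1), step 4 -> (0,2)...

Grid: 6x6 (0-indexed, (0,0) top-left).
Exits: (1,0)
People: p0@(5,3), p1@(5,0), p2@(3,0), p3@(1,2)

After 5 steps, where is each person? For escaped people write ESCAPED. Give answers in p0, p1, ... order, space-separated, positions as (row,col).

Step 1: p0:(5,3)->(4,3) | p1:(5,0)->(4,0) | p2:(3,0)->(2,0) | p3:(1,2)->(1,1)
Step 2: p0:(4,3)->(3,3) | p1:(4,0)->(3,0) | p2:(2,0)->(1,0)->EXIT | p3:(1,1)->(1,0)->EXIT
Step 3: p0:(3,3)->(2,3) | p1:(3,0)->(2,0) | p2:escaped | p3:escaped
Step 4: p0:(2,3)->(1,3) | p1:(2,0)->(1,0)->EXIT | p2:escaped | p3:escaped
Step 5: p0:(1,3)->(1,2) | p1:escaped | p2:escaped | p3:escaped

(1,2) ESCAPED ESCAPED ESCAPED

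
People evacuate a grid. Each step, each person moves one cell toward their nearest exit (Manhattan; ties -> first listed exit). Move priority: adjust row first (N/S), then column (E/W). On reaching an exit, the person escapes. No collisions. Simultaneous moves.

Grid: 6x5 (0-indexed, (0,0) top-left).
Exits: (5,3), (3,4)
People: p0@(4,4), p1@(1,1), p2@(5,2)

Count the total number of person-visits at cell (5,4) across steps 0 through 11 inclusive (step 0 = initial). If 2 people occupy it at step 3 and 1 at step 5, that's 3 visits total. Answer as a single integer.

Answer: 0

Derivation:
Step 0: p0@(4,4) p1@(1,1) p2@(5,2) -> at (5,4): 0 [-], cum=0
Step 1: p0@ESC p1@(2,1) p2@ESC -> at (5,4): 0 [-], cum=0
Step 2: p0@ESC p1@(3,1) p2@ESC -> at (5,4): 0 [-], cum=0
Step 3: p0@ESC p1@(3,2) p2@ESC -> at (5,4): 0 [-], cum=0
Step 4: p0@ESC p1@(3,3) p2@ESC -> at (5,4): 0 [-], cum=0
Step 5: p0@ESC p1@ESC p2@ESC -> at (5,4): 0 [-], cum=0
Total visits = 0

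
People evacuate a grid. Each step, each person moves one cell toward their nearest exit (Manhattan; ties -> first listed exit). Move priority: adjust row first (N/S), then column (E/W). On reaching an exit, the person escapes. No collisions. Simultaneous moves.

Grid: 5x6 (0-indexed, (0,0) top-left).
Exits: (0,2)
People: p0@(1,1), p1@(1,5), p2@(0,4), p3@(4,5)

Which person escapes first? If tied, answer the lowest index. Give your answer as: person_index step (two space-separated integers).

Answer: 0 2

Derivation:
Step 1: p0:(1,1)->(0,1) | p1:(1,5)->(0,5) | p2:(0,4)->(0,3) | p3:(4,5)->(3,5)
Step 2: p0:(0,1)->(0,2)->EXIT | p1:(0,5)->(0,4) | p2:(0,3)->(0,2)->EXIT | p3:(3,5)->(2,5)
Step 3: p0:escaped | p1:(0,4)->(0,3) | p2:escaped | p3:(2,5)->(1,5)
Step 4: p0:escaped | p1:(0,3)->(0,2)->EXIT | p2:escaped | p3:(1,5)->(0,5)
Step 5: p0:escaped | p1:escaped | p2:escaped | p3:(0,5)->(0,4)
Step 6: p0:escaped | p1:escaped | p2:escaped | p3:(0,4)->(0,3)
Step 7: p0:escaped | p1:escaped | p2:escaped | p3:(0,3)->(0,2)->EXIT
Exit steps: [2, 4, 2, 7]
First to escape: p0 at step 2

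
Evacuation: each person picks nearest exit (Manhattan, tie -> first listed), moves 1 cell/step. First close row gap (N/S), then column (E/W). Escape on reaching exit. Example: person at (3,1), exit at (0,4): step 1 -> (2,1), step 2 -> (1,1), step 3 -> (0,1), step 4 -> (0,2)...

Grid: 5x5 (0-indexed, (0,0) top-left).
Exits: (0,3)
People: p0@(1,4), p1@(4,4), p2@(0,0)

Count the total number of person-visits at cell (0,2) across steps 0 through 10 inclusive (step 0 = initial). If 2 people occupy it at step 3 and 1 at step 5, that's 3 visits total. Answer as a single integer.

Answer: 1

Derivation:
Step 0: p0@(1,4) p1@(4,4) p2@(0,0) -> at (0,2): 0 [-], cum=0
Step 1: p0@(0,4) p1@(3,4) p2@(0,1) -> at (0,2): 0 [-], cum=0
Step 2: p0@ESC p1@(2,4) p2@(0,2) -> at (0,2): 1 [p2], cum=1
Step 3: p0@ESC p1@(1,4) p2@ESC -> at (0,2): 0 [-], cum=1
Step 4: p0@ESC p1@(0,4) p2@ESC -> at (0,2): 0 [-], cum=1
Step 5: p0@ESC p1@ESC p2@ESC -> at (0,2): 0 [-], cum=1
Total visits = 1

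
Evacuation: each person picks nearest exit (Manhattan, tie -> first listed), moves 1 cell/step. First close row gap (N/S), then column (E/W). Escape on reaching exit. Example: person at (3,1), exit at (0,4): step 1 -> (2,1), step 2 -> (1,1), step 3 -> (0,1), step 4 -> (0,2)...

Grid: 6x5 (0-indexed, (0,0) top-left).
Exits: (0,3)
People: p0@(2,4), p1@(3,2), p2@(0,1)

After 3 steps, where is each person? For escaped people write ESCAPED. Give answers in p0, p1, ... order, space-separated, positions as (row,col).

Step 1: p0:(2,4)->(1,4) | p1:(3,2)->(2,2) | p2:(0,1)->(0,2)
Step 2: p0:(1,4)->(0,4) | p1:(2,2)->(1,2) | p2:(0,2)->(0,3)->EXIT
Step 3: p0:(0,4)->(0,3)->EXIT | p1:(1,2)->(0,2) | p2:escaped

ESCAPED (0,2) ESCAPED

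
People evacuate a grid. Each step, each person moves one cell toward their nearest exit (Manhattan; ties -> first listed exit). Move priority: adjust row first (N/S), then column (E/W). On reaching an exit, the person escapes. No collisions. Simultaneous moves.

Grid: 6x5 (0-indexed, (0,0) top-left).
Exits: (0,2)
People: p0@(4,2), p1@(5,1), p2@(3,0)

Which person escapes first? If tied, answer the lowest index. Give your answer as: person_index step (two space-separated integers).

Step 1: p0:(4,2)->(3,2) | p1:(5,1)->(4,1) | p2:(3,0)->(2,0)
Step 2: p0:(3,2)->(2,2) | p1:(4,1)->(3,1) | p2:(2,0)->(1,0)
Step 3: p0:(2,2)->(1,2) | p1:(3,1)->(2,1) | p2:(1,0)->(0,0)
Step 4: p0:(1,2)->(0,2)->EXIT | p1:(2,1)->(1,1) | p2:(0,0)->(0,1)
Step 5: p0:escaped | p1:(1,1)->(0,1) | p2:(0,1)->(0,2)->EXIT
Step 6: p0:escaped | p1:(0,1)->(0,2)->EXIT | p2:escaped
Exit steps: [4, 6, 5]
First to escape: p0 at step 4

Answer: 0 4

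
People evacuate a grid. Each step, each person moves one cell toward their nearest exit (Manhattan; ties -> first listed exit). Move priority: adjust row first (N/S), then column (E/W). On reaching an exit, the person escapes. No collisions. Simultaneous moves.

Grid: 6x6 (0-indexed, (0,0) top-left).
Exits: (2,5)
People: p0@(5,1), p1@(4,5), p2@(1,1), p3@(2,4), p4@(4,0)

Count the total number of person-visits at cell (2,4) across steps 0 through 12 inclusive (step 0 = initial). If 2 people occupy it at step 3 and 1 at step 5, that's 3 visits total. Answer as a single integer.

Step 0: p0@(5,1) p1@(4,5) p2@(1,1) p3@(2,4) p4@(4,0) -> at (2,4): 1 [p3], cum=1
Step 1: p0@(4,1) p1@(3,5) p2@(2,1) p3@ESC p4@(3,0) -> at (2,4): 0 [-], cum=1
Step 2: p0@(3,1) p1@ESC p2@(2,2) p3@ESC p4@(2,0) -> at (2,4): 0 [-], cum=1
Step 3: p0@(2,1) p1@ESC p2@(2,3) p3@ESC p4@(2,1) -> at (2,4): 0 [-], cum=1
Step 4: p0@(2,2) p1@ESC p2@(2,4) p3@ESC p4@(2,2) -> at (2,4): 1 [p2], cum=2
Step 5: p0@(2,3) p1@ESC p2@ESC p3@ESC p4@(2,3) -> at (2,4): 0 [-], cum=2
Step 6: p0@(2,4) p1@ESC p2@ESC p3@ESC p4@(2,4) -> at (2,4): 2 [p0,p4], cum=4
Step 7: p0@ESC p1@ESC p2@ESC p3@ESC p4@ESC -> at (2,4): 0 [-], cum=4
Total visits = 4

Answer: 4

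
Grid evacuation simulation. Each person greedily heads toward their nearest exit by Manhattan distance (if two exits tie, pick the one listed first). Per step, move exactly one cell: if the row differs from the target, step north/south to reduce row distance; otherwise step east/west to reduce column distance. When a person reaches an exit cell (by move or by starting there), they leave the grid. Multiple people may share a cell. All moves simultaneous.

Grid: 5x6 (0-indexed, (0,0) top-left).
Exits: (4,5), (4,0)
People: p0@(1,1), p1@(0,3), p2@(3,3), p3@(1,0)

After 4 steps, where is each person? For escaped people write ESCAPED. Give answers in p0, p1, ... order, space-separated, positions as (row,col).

Step 1: p0:(1,1)->(2,1) | p1:(0,3)->(1,3) | p2:(3,3)->(4,3) | p3:(1,0)->(2,0)
Step 2: p0:(2,1)->(3,1) | p1:(1,3)->(2,3) | p2:(4,3)->(4,4) | p3:(2,0)->(3,0)
Step 3: p0:(3,1)->(4,1) | p1:(2,3)->(3,3) | p2:(4,4)->(4,5)->EXIT | p3:(3,0)->(4,0)->EXIT
Step 4: p0:(4,1)->(4,0)->EXIT | p1:(3,3)->(4,3) | p2:escaped | p3:escaped

ESCAPED (4,3) ESCAPED ESCAPED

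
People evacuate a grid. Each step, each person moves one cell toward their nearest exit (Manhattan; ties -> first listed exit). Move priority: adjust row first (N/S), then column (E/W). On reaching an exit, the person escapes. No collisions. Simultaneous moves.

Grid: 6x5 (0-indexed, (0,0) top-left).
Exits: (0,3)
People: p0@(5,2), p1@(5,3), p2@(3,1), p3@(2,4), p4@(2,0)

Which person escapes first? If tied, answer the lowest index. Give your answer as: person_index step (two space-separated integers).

Answer: 3 3

Derivation:
Step 1: p0:(5,2)->(4,2) | p1:(5,3)->(4,3) | p2:(3,1)->(2,1) | p3:(2,4)->(1,4) | p4:(2,0)->(1,0)
Step 2: p0:(4,2)->(3,2) | p1:(4,3)->(3,3) | p2:(2,1)->(1,1) | p3:(1,4)->(0,4) | p4:(1,0)->(0,0)
Step 3: p0:(3,2)->(2,2) | p1:(3,3)->(2,3) | p2:(1,1)->(0,1) | p3:(0,4)->(0,3)->EXIT | p4:(0,0)->(0,1)
Step 4: p0:(2,2)->(1,2) | p1:(2,3)->(1,3) | p2:(0,1)->(0,2) | p3:escaped | p4:(0,1)->(0,2)
Step 5: p0:(1,2)->(0,2) | p1:(1,3)->(0,3)->EXIT | p2:(0,2)->(0,3)->EXIT | p3:escaped | p4:(0,2)->(0,3)->EXIT
Step 6: p0:(0,2)->(0,3)->EXIT | p1:escaped | p2:escaped | p3:escaped | p4:escaped
Exit steps: [6, 5, 5, 3, 5]
First to escape: p3 at step 3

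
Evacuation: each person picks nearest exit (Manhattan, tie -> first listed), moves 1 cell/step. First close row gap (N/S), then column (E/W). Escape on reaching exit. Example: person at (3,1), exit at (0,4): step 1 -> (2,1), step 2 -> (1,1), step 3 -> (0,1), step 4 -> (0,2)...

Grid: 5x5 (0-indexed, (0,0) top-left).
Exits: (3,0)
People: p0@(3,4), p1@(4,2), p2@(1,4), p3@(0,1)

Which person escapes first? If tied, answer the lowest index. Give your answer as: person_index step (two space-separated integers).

Answer: 1 3

Derivation:
Step 1: p0:(3,4)->(3,3) | p1:(4,2)->(3,2) | p2:(1,4)->(2,4) | p3:(0,1)->(1,1)
Step 2: p0:(3,3)->(3,2) | p1:(3,2)->(3,1) | p2:(2,4)->(3,4) | p3:(1,1)->(2,1)
Step 3: p0:(3,2)->(3,1) | p1:(3,1)->(3,0)->EXIT | p2:(3,4)->(3,3) | p3:(2,1)->(3,1)
Step 4: p0:(3,1)->(3,0)->EXIT | p1:escaped | p2:(3,3)->(3,2) | p3:(3,1)->(3,0)->EXIT
Step 5: p0:escaped | p1:escaped | p2:(3,2)->(3,1) | p3:escaped
Step 6: p0:escaped | p1:escaped | p2:(3,1)->(3,0)->EXIT | p3:escaped
Exit steps: [4, 3, 6, 4]
First to escape: p1 at step 3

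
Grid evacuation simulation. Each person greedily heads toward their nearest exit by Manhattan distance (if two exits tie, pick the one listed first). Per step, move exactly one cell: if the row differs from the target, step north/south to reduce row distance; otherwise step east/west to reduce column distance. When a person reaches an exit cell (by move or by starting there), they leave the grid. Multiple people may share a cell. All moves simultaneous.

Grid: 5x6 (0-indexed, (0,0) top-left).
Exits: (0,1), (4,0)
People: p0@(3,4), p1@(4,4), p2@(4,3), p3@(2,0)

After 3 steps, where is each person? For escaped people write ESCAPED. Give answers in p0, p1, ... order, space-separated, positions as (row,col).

Step 1: p0:(3,4)->(4,4) | p1:(4,4)->(4,3) | p2:(4,3)->(4,2) | p3:(2,0)->(3,0)
Step 2: p0:(4,4)->(4,3) | p1:(4,3)->(4,2) | p2:(4,2)->(4,1) | p3:(3,0)->(4,0)->EXIT
Step 3: p0:(4,3)->(4,2) | p1:(4,2)->(4,1) | p2:(4,1)->(4,0)->EXIT | p3:escaped

(4,2) (4,1) ESCAPED ESCAPED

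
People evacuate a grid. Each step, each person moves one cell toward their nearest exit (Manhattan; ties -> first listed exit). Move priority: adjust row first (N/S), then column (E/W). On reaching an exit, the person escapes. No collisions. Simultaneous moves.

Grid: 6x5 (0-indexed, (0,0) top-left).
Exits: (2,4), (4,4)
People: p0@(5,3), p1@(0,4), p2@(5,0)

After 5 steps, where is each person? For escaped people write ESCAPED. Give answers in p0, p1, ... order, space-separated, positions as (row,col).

Step 1: p0:(5,3)->(4,3) | p1:(0,4)->(1,4) | p2:(5,0)->(4,0)
Step 2: p0:(4,3)->(4,4)->EXIT | p1:(1,4)->(2,4)->EXIT | p2:(4,0)->(4,1)
Step 3: p0:escaped | p1:escaped | p2:(4,1)->(4,2)
Step 4: p0:escaped | p1:escaped | p2:(4,2)->(4,3)
Step 5: p0:escaped | p1:escaped | p2:(4,3)->(4,4)->EXIT

ESCAPED ESCAPED ESCAPED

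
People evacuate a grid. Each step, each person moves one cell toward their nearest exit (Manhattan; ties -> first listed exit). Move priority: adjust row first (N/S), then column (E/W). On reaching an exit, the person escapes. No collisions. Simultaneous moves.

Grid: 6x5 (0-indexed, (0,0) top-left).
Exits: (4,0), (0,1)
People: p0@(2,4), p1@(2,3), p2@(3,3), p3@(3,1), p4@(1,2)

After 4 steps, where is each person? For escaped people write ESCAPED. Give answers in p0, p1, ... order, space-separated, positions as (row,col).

Step 1: p0:(2,4)->(1,4) | p1:(2,3)->(1,3) | p2:(3,3)->(4,3) | p3:(3,1)->(4,1) | p4:(1,2)->(0,2)
Step 2: p0:(1,4)->(0,4) | p1:(1,3)->(0,3) | p2:(4,3)->(4,2) | p3:(4,1)->(4,0)->EXIT | p4:(0,2)->(0,1)->EXIT
Step 3: p0:(0,4)->(0,3) | p1:(0,3)->(0,2) | p2:(4,2)->(4,1) | p3:escaped | p4:escaped
Step 4: p0:(0,3)->(0,2) | p1:(0,2)->(0,1)->EXIT | p2:(4,1)->(4,0)->EXIT | p3:escaped | p4:escaped

(0,2) ESCAPED ESCAPED ESCAPED ESCAPED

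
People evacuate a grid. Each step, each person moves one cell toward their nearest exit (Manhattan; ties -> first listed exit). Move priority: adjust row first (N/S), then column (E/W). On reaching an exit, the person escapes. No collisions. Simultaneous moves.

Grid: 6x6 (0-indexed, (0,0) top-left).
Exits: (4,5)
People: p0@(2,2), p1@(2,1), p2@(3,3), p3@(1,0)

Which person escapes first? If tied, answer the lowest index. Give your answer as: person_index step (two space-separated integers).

Step 1: p0:(2,2)->(3,2) | p1:(2,1)->(3,1) | p2:(3,3)->(4,3) | p3:(1,0)->(2,0)
Step 2: p0:(3,2)->(4,2) | p1:(3,1)->(4,1) | p2:(4,3)->(4,4) | p3:(2,0)->(3,0)
Step 3: p0:(4,2)->(4,3) | p1:(4,1)->(4,2) | p2:(4,4)->(4,5)->EXIT | p3:(3,0)->(4,0)
Step 4: p0:(4,3)->(4,4) | p1:(4,2)->(4,3) | p2:escaped | p3:(4,0)->(4,1)
Step 5: p0:(4,4)->(4,5)->EXIT | p1:(4,3)->(4,4) | p2:escaped | p3:(4,1)->(4,2)
Step 6: p0:escaped | p1:(4,4)->(4,5)->EXIT | p2:escaped | p3:(4,2)->(4,3)
Step 7: p0:escaped | p1:escaped | p2:escaped | p3:(4,3)->(4,4)
Step 8: p0:escaped | p1:escaped | p2:escaped | p3:(4,4)->(4,5)->EXIT
Exit steps: [5, 6, 3, 8]
First to escape: p2 at step 3

Answer: 2 3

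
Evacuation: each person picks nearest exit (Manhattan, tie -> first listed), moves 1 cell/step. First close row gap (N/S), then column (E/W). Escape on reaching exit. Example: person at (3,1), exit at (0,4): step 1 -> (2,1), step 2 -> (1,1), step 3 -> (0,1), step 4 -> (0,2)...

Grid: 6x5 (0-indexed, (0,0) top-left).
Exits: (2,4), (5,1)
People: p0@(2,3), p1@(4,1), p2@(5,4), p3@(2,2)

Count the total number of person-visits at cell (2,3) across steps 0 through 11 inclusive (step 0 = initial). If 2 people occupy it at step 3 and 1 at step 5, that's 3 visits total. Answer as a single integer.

Step 0: p0@(2,3) p1@(4,1) p2@(5,4) p3@(2,2) -> at (2,3): 1 [p0], cum=1
Step 1: p0@ESC p1@ESC p2@(4,4) p3@(2,3) -> at (2,3): 1 [p3], cum=2
Step 2: p0@ESC p1@ESC p2@(3,4) p3@ESC -> at (2,3): 0 [-], cum=2
Step 3: p0@ESC p1@ESC p2@ESC p3@ESC -> at (2,3): 0 [-], cum=2
Total visits = 2

Answer: 2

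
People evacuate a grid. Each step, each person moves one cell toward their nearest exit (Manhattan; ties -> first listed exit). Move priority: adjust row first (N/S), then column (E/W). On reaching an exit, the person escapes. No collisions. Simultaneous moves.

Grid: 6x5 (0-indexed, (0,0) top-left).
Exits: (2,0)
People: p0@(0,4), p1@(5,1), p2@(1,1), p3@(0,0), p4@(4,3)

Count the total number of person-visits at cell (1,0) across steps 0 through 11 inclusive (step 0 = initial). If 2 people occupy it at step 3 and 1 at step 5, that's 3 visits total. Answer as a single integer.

Step 0: p0@(0,4) p1@(5,1) p2@(1,1) p3@(0,0) p4@(4,3) -> at (1,0): 0 [-], cum=0
Step 1: p0@(1,4) p1@(4,1) p2@(2,1) p3@(1,0) p4@(3,3) -> at (1,0): 1 [p3], cum=1
Step 2: p0@(2,4) p1@(3,1) p2@ESC p3@ESC p4@(2,3) -> at (1,0): 0 [-], cum=1
Step 3: p0@(2,3) p1@(2,1) p2@ESC p3@ESC p4@(2,2) -> at (1,0): 0 [-], cum=1
Step 4: p0@(2,2) p1@ESC p2@ESC p3@ESC p4@(2,1) -> at (1,0): 0 [-], cum=1
Step 5: p0@(2,1) p1@ESC p2@ESC p3@ESC p4@ESC -> at (1,0): 0 [-], cum=1
Step 6: p0@ESC p1@ESC p2@ESC p3@ESC p4@ESC -> at (1,0): 0 [-], cum=1
Total visits = 1

Answer: 1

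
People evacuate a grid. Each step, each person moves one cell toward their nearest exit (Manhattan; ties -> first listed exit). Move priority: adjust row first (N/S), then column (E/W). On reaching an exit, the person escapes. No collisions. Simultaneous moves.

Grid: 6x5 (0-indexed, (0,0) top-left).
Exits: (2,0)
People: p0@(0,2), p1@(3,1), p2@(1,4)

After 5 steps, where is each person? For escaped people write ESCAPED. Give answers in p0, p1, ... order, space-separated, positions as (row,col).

Step 1: p0:(0,2)->(1,2) | p1:(3,1)->(2,1) | p2:(1,4)->(2,4)
Step 2: p0:(1,2)->(2,2) | p1:(2,1)->(2,0)->EXIT | p2:(2,4)->(2,3)
Step 3: p0:(2,2)->(2,1) | p1:escaped | p2:(2,3)->(2,2)
Step 4: p0:(2,1)->(2,0)->EXIT | p1:escaped | p2:(2,2)->(2,1)
Step 5: p0:escaped | p1:escaped | p2:(2,1)->(2,0)->EXIT

ESCAPED ESCAPED ESCAPED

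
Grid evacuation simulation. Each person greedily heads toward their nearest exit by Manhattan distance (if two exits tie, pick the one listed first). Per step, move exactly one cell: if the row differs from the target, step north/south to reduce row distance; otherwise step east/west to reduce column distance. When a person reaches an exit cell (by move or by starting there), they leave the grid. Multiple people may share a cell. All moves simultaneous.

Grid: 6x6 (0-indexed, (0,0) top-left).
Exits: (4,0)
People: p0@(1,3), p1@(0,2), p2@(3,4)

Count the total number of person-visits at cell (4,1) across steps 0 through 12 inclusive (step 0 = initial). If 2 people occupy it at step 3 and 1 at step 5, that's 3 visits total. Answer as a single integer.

Step 0: p0@(1,3) p1@(0,2) p2@(3,4) -> at (4,1): 0 [-], cum=0
Step 1: p0@(2,3) p1@(1,2) p2@(4,4) -> at (4,1): 0 [-], cum=0
Step 2: p0@(3,3) p1@(2,2) p2@(4,3) -> at (4,1): 0 [-], cum=0
Step 3: p0@(4,3) p1@(3,2) p2@(4,2) -> at (4,1): 0 [-], cum=0
Step 4: p0@(4,2) p1@(4,2) p2@(4,1) -> at (4,1): 1 [p2], cum=1
Step 5: p0@(4,1) p1@(4,1) p2@ESC -> at (4,1): 2 [p0,p1], cum=3
Step 6: p0@ESC p1@ESC p2@ESC -> at (4,1): 0 [-], cum=3
Total visits = 3

Answer: 3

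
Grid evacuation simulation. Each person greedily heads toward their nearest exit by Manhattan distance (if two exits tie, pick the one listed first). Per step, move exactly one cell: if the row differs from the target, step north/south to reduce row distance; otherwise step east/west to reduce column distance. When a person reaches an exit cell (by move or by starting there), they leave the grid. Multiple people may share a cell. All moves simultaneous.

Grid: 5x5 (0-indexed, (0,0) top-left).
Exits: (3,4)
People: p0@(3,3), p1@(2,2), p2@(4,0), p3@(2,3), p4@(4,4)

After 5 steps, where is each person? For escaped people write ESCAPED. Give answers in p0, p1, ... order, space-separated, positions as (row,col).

Step 1: p0:(3,3)->(3,4)->EXIT | p1:(2,2)->(3,2) | p2:(4,0)->(3,0) | p3:(2,3)->(3,3) | p4:(4,4)->(3,4)->EXIT
Step 2: p0:escaped | p1:(3,2)->(3,3) | p2:(3,0)->(3,1) | p3:(3,3)->(3,4)->EXIT | p4:escaped
Step 3: p0:escaped | p1:(3,3)->(3,4)->EXIT | p2:(3,1)->(3,2) | p3:escaped | p4:escaped
Step 4: p0:escaped | p1:escaped | p2:(3,2)->(3,3) | p3:escaped | p4:escaped
Step 5: p0:escaped | p1:escaped | p2:(3,3)->(3,4)->EXIT | p3:escaped | p4:escaped

ESCAPED ESCAPED ESCAPED ESCAPED ESCAPED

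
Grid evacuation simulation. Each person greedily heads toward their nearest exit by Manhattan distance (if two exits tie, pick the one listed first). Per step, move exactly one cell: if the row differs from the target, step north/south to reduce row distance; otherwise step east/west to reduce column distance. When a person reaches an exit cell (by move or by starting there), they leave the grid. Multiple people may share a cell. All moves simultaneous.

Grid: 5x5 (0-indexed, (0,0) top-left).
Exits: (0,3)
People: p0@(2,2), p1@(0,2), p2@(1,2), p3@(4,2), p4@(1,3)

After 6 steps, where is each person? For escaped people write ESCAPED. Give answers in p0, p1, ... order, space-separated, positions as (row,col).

Step 1: p0:(2,2)->(1,2) | p1:(0,2)->(0,3)->EXIT | p2:(1,2)->(0,2) | p3:(4,2)->(3,2) | p4:(1,3)->(0,3)->EXIT
Step 2: p0:(1,2)->(0,2) | p1:escaped | p2:(0,2)->(0,3)->EXIT | p3:(3,2)->(2,2) | p4:escaped
Step 3: p0:(0,2)->(0,3)->EXIT | p1:escaped | p2:escaped | p3:(2,2)->(1,2) | p4:escaped
Step 4: p0:escaped | p1:escaped | p2:escaped | p3:(1,2)->(0,2) | p4:escaped
Step 5: p0:escaped | p1:escaped | p2:escaped | p3:(0,2)->(0,3)->EXIT | p4:escaped

ESCAPED ESCAPED ESCAPED ESCAPED ESCAPED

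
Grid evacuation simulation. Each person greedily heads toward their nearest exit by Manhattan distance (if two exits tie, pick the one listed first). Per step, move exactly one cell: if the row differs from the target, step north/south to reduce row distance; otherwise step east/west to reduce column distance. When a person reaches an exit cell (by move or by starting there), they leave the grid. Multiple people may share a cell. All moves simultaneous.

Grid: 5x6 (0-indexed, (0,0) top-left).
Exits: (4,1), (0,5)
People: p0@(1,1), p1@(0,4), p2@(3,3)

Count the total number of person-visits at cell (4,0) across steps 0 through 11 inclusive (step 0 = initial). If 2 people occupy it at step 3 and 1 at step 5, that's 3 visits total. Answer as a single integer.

Answer: 0

Derivation:
Step 0: p0@(1,1) p1@(0,4) p2@(3,3) -> at (4,0): 0 [-], cum=0
Step 1: p0@(2,1) p1@ESC p2@(4,3) -> at (4,0): 0 [-], cum=0
Step 2: p0@(3,1) p1@ESC p2@(4,2) -> at (4,0): 0 [-], cum=0
Step 3: p0@ESC p1@ESC p2@ESC -> at (4,0): 0 [-], cum=0
Total visits = 0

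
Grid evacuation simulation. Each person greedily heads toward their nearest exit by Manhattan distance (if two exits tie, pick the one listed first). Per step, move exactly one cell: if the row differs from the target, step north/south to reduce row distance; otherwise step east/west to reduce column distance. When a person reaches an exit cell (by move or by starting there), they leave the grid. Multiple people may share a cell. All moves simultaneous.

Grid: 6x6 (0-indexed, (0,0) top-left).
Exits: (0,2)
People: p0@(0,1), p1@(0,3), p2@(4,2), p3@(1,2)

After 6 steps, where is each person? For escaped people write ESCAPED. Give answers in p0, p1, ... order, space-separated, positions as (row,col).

Step 1: p0:(0,1)->(0,2)->EXIT | p1:(0,3)->(0,2)->EXIT | p2:(4,2)->(3,2) | p3:(1,2)->(0,2)->EXIT
Step 2: p0:escaped | p1:escaped | p2:(3,2)->(2,2) | p3:escaped
Step 3: p0:escaped | p1:escaped | p2:(2,2)->(1,2) | p3:escaped
Step 4: p0:escaped | p1:escaped | p2:(1,2)->(0,2)->EXIT | p3:escaped

ESCAPED ESCAPED ESCAPED ESCAPED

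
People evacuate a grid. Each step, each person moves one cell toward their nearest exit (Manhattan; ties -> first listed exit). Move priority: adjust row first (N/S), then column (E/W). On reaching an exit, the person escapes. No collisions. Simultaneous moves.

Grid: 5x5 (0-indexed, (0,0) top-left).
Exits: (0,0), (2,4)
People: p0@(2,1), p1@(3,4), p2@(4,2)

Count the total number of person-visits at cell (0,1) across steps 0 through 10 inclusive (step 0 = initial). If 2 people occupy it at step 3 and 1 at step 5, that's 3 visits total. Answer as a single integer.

Step 0: p0@(2,1) p1@(3,4) p2@(4,2) -> at (0,1): 0 [-], cum=0
Step 1: p0@(1,1) p1@ESC p2@(3,2) -> at (0,1): 0 [-], cum=0
Step 2: p0@(0,1) p1@ESC p2@(2,2) -> at (0,1): 1 [p0], cum=1
Step 3: p0@ESC p1@ESC p2@(2,3) -> at (0,1): 0 [-], cum=1
Step 4: p0@ESC p1@ESC p2@ESC -> at (0,1): 0 [-], cum=1
Total visits = 1

Answer: 1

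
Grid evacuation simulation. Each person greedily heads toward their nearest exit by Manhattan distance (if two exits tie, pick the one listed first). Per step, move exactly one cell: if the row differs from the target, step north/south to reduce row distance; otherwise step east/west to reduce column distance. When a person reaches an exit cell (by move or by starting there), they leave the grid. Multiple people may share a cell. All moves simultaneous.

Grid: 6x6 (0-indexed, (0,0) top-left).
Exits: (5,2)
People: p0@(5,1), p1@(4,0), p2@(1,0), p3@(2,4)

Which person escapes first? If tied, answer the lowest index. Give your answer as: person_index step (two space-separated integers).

Answer: 0 1

Derivation:
Step 1: p0:(5,1)->(5,2)->EXIT | p1:(4,0)->(5,0) | p2:(1,0)->(2,0) | p3:(2,4)->(3,4)
Step 2: p0:escaped | p1:(5,0)->(5,1) | p2:(2,0)->(3,0) | p3:(3,4)->(4,4)
Step 3: p0:escaped | p1:(5,1)->(5,2)->EXIT | p2:(3,0)->(4,0) | p3:(4,4)->(5,4)
Step 4: p0:escaped | p1:escaped | p2:(4,0)->(5,0) | p3:(5,4)->(5,3)
Step 5: p0:escaped | p1:escaped | p2:(5,0)->(5,1) | p3:(5,3)->(5,2)->EXIT
Step 6: p0:escaped | p1:escaped | p2:(5,1)->(5,2)->EXIT | p3:escaped
Exit steps: [1, 3, 6, 5]
First to escape: p0 at step 1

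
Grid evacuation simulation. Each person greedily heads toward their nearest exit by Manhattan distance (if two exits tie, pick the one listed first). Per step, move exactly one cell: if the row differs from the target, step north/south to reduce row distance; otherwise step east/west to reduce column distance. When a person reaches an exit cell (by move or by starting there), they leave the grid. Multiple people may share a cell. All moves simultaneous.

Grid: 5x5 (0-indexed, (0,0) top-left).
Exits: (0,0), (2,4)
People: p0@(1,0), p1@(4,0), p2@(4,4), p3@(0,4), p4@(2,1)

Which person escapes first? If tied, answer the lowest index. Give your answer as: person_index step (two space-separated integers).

Step 1: p0:(1,0)->(0,0)->EXIT | p1:(4,0)->(3,0) | p2:(4,4)->(3,4) | p3:(0,4)->(1,4) | p4:(2,1)->(1,1)
Step 2: p0:escaped | p1:(3,0)->(2,0) | p2:(3,4)->(2,4)->EXIT | p3:(1,4)->(2,4)->EXIT | p4:(1,1)->(0,1)
Step 3: p0:escaped | p1:(2,0)->(1,0) | p2:escaped | p3:escaped | p4:(0,1)->(0,0)->EXIT
Step 4: p0:escaped | p1:(1,0)->(0,0)->EXIT | p2:escaped | p3:escaped | p4:escaped
Exit steps: [1, 4, 2, 2, 3]
First to escape: p0 at step 1

Answer: 0 1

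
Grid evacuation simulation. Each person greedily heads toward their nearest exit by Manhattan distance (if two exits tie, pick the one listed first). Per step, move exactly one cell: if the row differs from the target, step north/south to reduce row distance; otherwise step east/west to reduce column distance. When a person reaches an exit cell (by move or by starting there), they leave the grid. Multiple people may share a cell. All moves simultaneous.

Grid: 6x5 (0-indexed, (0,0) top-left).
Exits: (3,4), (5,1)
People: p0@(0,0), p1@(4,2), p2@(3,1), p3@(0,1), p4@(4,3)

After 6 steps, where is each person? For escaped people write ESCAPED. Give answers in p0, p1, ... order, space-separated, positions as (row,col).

Step 1: p0:(0,0)->(1,0) | p1:(4,2)->(5,2) | p2:(3,1)->(4,1) | p3:(0,1)->(1,1) | p4:(4,3)->(3,3)
Step 2: p0:(1,0)->(2,0) | p1:(5,2)->(5,1)->EXIT | p2:(4,1)->(5,1)->EXIT | p3:(1,1)->(2,1) | p4:(3,3)->(3,4)->EXIT
Step 3: p0:(2,0)->(3,0) | p1:escaped | p2:escaped | p3:(2,1)->(3,1) | p4:escaped
Step 4: p0:(3,0)->(4,0) | p1:escaped | p2:escaped | p3:(3,1)->(4,1) | p4:escaped
Step 5: p0:(4,0)->(5,0) | p1:escaped | p2:escaped | p3:(4,1)->(5,1)->EXIT | p4:escaped
Step 6: p0:(5,0)->(5,1)->EXIT | p1:escaped | p2:escaped | p3:escaped | p4:escaped

ESCAPED ESCAPED ESCAPED ESCAPED ESCAPED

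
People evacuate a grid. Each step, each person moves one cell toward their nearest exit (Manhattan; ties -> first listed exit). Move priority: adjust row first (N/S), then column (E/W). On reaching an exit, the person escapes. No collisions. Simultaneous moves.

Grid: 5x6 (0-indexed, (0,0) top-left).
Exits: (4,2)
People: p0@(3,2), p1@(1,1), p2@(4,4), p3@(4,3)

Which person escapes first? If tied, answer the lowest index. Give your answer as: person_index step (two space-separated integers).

Answer: 0 1

Derivation:
Step 1: p0:(3,2)->(4,2)->EXIT | p1:(1,1)->(2,1) | p2:(4,4)->(4,3) | p3:(4,3)->(4,2)->EXIT
Step 2: p0:escaped | p1:(2,1)->(3,1) | p2:(4,3)->(4,2)->EXIT | p3:escaped
Step 3: p0:escaped | p1:(3,1)->(4,1) | p2:escaped | p3:escaped
Step 4: p0:escaped | p1:(4,1)->(4,2)->EXIT | p2:escaped | p3:escaped
Exit steps: [1, 4, 2, 1]
First to escape: p0 at step 1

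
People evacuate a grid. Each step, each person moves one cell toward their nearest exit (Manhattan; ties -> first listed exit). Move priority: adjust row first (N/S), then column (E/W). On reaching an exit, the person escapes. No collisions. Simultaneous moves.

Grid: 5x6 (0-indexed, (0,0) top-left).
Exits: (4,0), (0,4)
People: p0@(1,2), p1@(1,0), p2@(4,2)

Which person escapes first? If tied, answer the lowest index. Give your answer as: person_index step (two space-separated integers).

Answer: 2 2

Derivation:
Step 1: p0:(1,2)->(0,2) | p1:(1,0)->(2,0) | p2:(4,2)->(4,1)
Step 2: p0:(0,2)->(0,3) | p1:(2,0)->(3,0) | p2:(4,1)->(4,0)->EXIT
Step 3: p0:(0,3)->(0,4)->EXIT | p1:(3,0)->(4,0)->EXIT | p2:escaped
Exit steps: [3, 3, 2]
First to escape: p2 at step 2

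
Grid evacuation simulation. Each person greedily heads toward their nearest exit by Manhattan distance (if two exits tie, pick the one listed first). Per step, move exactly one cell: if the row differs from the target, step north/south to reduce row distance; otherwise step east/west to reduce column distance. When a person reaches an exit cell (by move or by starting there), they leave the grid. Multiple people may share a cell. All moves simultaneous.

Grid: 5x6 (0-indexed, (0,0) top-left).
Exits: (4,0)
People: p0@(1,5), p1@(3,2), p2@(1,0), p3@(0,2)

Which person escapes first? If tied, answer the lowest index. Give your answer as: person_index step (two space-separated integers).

Answer: 1 3

Derivation:
Step 1: p0:(1,5)->(2,5) | p1:(3,2)->(4,2) | p2:(1,0)->(2,0) | p3:(0,2)->(1,2)
Step 2: p0:(2,5)->(3,5) | p1:(4,2)->(4,1) | p2:(2,0)->(3,0) | p3:(1,2)->(2,2)
Step 3: p0:(3,5)->(4,5) | p1:(4,1)->(4,0)->EXIT | p2:(3,0)->(4,0)->EXIT | p3:(2,2)->(3,2)
Step 4: p0:(4,5)->(4,4) | p1:escaped | p2:escaped | p3:(3,2)->(4,2)
Step 5: p0:(4,4)->(4,3) | p1:escaped | p2:escaped | p3:(4,2)->(4,1)
Step 6: p0:(4,3)->(4,2) | p1:escaped | p2:escaped | p3:(4,1)->(4,0)->EXIT
Step 7: p0:(4,2)->(4,1) | p1:escaped | p2:escaped | p3:escaped
Step 8: p0:(4,1)->(4,0)->EXIT | p1:escaped | p2:escaped | p3:escaped
Exit steps: [8, 3, 3, 6]
First to escape: p1 at step 3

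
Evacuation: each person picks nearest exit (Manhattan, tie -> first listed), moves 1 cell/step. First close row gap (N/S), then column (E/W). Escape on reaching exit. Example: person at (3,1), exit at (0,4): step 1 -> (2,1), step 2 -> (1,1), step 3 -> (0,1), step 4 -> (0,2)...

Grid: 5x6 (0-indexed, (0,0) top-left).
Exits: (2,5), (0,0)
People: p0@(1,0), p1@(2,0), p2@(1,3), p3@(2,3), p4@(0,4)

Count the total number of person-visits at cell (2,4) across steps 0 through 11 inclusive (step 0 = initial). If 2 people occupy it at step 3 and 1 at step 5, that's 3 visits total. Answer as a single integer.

Answer: 3

Derivation:
Step 0: p0@(1,0) p1@(2,0) p2@(1,3) p3@(2,3) p4@(0,4) -> at (2,4): 0 [-], cum=0
Step 1: p0@ESC p1@(1,0) p2@(2,3) p3@(2,4) p4@(1,4) -> at (2,4): 1 [p3], cum=1
Step 2: p0@ESC p1@ESC p2@(2,4) p3@ESC p4@(2,4) -> at (2,4): 2 [p2,p4], cum=3
Step 3: p0@ESC p1@ESC p2@ESC p3@ESC p4@ESC -> at (2,4): 0 [-], cum=3
Total visits = 3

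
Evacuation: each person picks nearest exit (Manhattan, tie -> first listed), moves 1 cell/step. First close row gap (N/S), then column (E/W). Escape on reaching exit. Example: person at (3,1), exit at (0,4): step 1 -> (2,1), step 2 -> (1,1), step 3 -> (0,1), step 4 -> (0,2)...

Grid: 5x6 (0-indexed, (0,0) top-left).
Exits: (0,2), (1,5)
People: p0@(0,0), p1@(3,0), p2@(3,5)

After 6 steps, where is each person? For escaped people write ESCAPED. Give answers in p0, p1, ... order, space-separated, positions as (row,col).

Step 1: p0:(0,0)->(0,1) | p1:(3,0)->(2,0) | p2:(3,5)->(2,5)
Step 2: p0:(0,1)->(0,2)->EXIT | p1:(2,0)->(1,0) | p2:(2,5)->(1,5)->EXIT
Step 3: p0:escaped | p1:(1,0)->(0,0) | p2:escaped
Step 4: p0:escaped | p1:(0,0)->(0,1) | p2:escaped
Step 5: p0:escaped | p1:(0,1)->(0,2)->EXIT | p2:escaped

ESCAPED ESCAPED ESCAPED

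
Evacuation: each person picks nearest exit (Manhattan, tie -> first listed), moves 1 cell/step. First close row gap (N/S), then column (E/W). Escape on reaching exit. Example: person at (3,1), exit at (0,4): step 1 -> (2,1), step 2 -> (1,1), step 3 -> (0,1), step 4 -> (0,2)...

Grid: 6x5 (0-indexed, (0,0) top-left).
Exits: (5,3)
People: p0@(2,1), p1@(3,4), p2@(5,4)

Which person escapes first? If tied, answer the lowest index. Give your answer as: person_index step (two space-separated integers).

Answer: 2 1

Derivation:
Step 1: p0:(2,1)->(3,1) | p1:(3,4)->(4,4) | p2:(5,4)->(5,3)->EXIT
Step 2: p0:(3,1)->(4,1) | p1:(4,4)->(5,4) | p2:escaped
Step 3: p0:(4,1)->(5,1) | p1:(5,4)->(5,3)->EXIT | p2:escaped
Step 4: p0:(5,1)->(5,2) | p1:escaped | p2:escaped
Step 5: p0:(5,2)->(5,3)->EXIT | p1:escaped | p2:escaped
Exit steps: [5, 3, 1]
First to escape: p2 at step 1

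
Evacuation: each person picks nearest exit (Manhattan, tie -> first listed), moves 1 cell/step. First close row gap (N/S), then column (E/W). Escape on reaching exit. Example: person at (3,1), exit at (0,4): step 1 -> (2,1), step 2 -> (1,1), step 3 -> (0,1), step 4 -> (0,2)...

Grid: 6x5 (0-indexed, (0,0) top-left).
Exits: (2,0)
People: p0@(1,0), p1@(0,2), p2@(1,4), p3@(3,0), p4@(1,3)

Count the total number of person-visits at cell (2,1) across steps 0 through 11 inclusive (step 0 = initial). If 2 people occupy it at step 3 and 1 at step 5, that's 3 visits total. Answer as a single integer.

Answer: 3

Derivation:
Step 0: p0@(1,0) p1@(0,2) p2@(1,4) p3@(3,0) p4@(1,3) -> at (2,1): 0 [-], cum=0
Step 1: p0@ESC p1@(1,2) p2@(2,4) p3@ESC p4@(2,3) -> at (2,1): 0 [-], cum=0
Step 2: p0@ESC p1@(2,2) p2@(2,3) p3@ESC p4@(2,2) -> at (2,1): 0 [-], cum=0
Step 3: p0@ESC p1@(2,1) p2@(2,2) p3@ESC p4@(2,1) -> at (2,1): 2 [p1,p4], cum=2
Step 4: p0@ESC p1@ESC p2@(2,1) p3@ESC p4@ESC -> at (2,1): 1 [p2], cum=3
Step 5: p0@ESC p1@ESC p2@ESC p3@ESC p4@ESC -> at (2,1): 0 [-], cum=3
Total visits = 3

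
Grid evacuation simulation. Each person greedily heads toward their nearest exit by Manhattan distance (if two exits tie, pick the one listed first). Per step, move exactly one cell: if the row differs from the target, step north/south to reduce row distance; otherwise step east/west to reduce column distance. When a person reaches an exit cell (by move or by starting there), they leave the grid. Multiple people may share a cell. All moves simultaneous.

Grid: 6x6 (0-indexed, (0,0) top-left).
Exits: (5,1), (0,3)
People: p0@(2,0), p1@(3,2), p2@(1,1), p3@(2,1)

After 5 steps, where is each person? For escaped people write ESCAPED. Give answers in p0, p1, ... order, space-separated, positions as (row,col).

Step 1: p0:(2,0)->(3,0) | p1:(3,2)->(4,2) | p2:(1,1)->(0,1) | p3:(2,1)->(3,1)
Step 2: p0:(3,0)->(4,0) | p1:(4,2)->(5,2) | p2:(0,1)->(0,2) | p3:(3,1)->(4,1)
Step 3: p0:(4,0)->(5,0) | p1:(5,2)->(5,1)->EXIT | p2:(0,2)->(0,3)->EXIT | p3:(4,1)->(5,1)->EXIT
Step 4: p0:(5,0)->(5,1)->EXIT | p1:escaped | p2:escaped | p3:escaped

ESCAPED ESCAPED ESCAPED ESCAPED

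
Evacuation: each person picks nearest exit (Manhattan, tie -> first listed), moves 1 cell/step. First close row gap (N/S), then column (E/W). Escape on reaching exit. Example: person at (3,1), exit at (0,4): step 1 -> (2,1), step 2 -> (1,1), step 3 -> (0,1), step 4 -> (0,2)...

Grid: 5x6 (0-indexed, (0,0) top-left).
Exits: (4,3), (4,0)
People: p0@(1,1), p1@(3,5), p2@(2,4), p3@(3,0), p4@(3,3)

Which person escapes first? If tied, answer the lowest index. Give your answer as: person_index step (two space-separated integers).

Step 1: p0:(1,1)->(2,1) | p1:(3,5)->(4,5) | p2:(2,4)->(3,4) | p3:(3,0)->(4,0)->EXIT | p4:(3,3)->(4,3)->EXIT
Step 2: p0:(2,1)->(3,1) | p1:(4,5)->(4,4) | p2:(3,4)->(4,4) | p3:escaped | p4:escaped
Step 3: p0:(3,1)->(4,1) | p1:(4,4)->(4,3)->EXIT | p2:(4,4)->(4,3)->EXIT | p3:escaped | p4:escaped
Step 4: p0:(4,1)->(4,0)->EXIT | p1:escaped | p2:escaped | p3:escaped | p4:escaped
Exit steps: [4, 3, 3, 1, 1]
First to escape: p3 at step 1

Answer: 3 1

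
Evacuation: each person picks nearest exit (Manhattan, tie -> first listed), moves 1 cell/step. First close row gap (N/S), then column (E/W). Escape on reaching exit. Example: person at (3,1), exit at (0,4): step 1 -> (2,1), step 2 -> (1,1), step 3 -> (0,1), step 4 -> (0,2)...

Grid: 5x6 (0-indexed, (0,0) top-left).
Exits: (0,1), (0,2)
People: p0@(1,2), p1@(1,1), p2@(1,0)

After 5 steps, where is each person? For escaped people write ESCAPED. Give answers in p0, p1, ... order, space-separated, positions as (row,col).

Step 1: p0:(1,2)->(0,2)->EXIT | p1:(1,1)->(0,1)->EXIT | p2:(1,0)->(0,0)
Step 2: p0:escaped | p1:escaped | p2:(0,0)->(0,1)->EXIT

ESCAPED ESCAPED ESCAPED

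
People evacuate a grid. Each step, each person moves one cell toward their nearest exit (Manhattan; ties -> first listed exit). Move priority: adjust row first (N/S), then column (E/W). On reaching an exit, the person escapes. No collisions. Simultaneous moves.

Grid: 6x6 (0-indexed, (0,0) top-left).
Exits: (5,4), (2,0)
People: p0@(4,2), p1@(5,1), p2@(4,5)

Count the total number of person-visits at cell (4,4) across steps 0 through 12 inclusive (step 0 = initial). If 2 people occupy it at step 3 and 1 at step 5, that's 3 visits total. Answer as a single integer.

Step 0: p0@(4,2) p1@(5,1) p2@(4,5) -> at (4,4): 0 [-], cum=0
Step 1: p0@(5,2) p1@(5,2) p2@(5,5) -> at (4,4): 0 [-], cum=0
Step 2: p0@(5,3) p1@(5,3) p2@ESC -> at (4,4): 0 [-], cum=0
Step 3: p0@ESC p1@ESC p2@ESC -> at (4,4): 0 [-], cum=0
Total visits = 0

Answer: 0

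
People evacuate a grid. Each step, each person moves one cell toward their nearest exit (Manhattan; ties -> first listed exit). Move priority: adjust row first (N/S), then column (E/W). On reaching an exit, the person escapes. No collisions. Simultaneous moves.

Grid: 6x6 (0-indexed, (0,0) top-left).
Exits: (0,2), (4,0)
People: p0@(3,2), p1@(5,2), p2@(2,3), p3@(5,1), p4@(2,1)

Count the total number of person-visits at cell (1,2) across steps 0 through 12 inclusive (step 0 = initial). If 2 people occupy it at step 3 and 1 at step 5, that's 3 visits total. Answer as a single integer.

Step 0: p0@(3,2) p1@(5,2) p2@(2,3) p3@(5,1) p4@(2,1) -> at (1,2): 0 [-], cum=0
Step 1: p0@(2,2) p1@(4,2) p2@(1,3) p3@(4,1) p4@(1,1) -> at (1,2): 0 [-], cum=0
Step 2: p0@(1,2) p1@(4,1) p2@(0,3) p3@ESC p4@(0,1) -> at (1,2): 1 [p0], cum=1
Step 3: p0@ESC p1@ESC p2@ESC p3@ESC p4@ESC -> at (1,2): 0 [-], cum=1
Total visits = 1

Answer: 1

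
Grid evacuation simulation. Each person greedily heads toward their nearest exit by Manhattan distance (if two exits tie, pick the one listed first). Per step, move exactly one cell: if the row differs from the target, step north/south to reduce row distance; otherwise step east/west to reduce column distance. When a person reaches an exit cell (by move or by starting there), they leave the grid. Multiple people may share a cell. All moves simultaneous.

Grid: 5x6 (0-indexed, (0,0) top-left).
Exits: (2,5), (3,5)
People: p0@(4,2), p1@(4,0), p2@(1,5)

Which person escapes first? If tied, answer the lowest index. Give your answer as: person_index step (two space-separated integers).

Step 1: p0:(4,2)->(3,2) | p1:(4,0)->(3,0) | p2:(1,5)->(2,5)->EXIT
Step 2: p0:(3,2)->(3,3) | p1:(3,0)->(3,1) | p2:escaped
Step 3: p0:(3,3)->(3,4) | p1:(3,1)->(3,2) | p2:escaped
Step 4: p0:(3,4)->(3,5)->EXIT | p1:(3,2)->(3,3) | p2:escaped
Step 5: p0:escaped | p1:(3,3)->(3,4) | p2:escaped
Step 6: p0:escaped | p1:(3,4)->(3,5)->EXIT | p2:escaped
Exit steps: [4, 6, 1]
First to escape: p2 at step 1

Answer: 2 1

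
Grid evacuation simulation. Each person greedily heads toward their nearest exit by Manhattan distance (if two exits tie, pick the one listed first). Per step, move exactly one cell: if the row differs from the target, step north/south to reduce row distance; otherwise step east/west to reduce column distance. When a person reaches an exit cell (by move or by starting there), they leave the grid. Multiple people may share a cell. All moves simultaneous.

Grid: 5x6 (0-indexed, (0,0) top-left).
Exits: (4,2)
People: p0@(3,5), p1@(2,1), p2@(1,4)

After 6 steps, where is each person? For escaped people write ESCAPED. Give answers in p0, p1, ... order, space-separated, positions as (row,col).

Step 1: p0:(3,5)->(4,5) | p1:(2,1)->(3,1) | p2:(1,4)->(2,4)
Step 2: p0:(4,5)->(4,4) | p1:(3,1)->(4,1) | p2:(2,4)->(3,4)
Step 3: p0:(4,4)->(4,3) | p1:(4,1)->(4,2)->EXIT | p2:(3,4)->(4,4)
Step 4: p0:(4,3)->(4,2)->EXIT | p1:escaped | p2:(4,4)->(4,3)
Step 5: p0:escaped | p1:escaped | p2:(4,3)->(4,2)->EXIT

ESCAPED ESCAPED ESCAPED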